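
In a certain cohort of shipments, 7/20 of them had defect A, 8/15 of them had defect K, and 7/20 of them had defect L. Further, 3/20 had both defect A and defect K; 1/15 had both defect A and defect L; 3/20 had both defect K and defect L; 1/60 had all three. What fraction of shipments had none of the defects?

Apply inclusion-exclusion:
P(union) = 7/20 + 8/15 + 7/20 − 3/20 − 1/15 − 3/20 + 1/60 = 53/60
P(none) = 1 − 53/60 = 7/60

7/60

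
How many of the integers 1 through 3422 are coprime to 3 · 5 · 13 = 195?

Apply inclusion-exclusion:
1140 + 684 + 263 − 228 − 87 − 52 + 17 = 1737
3422 − 1737 = 1685

1685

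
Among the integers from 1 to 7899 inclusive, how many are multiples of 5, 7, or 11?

By inclusion–exclusion:
1579 + 1128 + 718 − 225 − 143 − 102 + 20 = 2975

2975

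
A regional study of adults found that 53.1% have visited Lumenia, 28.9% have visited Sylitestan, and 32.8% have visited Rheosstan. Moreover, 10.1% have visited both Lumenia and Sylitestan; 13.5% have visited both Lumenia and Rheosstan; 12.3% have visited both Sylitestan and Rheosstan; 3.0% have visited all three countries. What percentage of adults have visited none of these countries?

By inclusion-exclusion,
P(≥1) = 53.1 + 28.9 + 32.8 − 10.1 − 13.5 − 12.3 + 3.0 = 81.9%
P(none) = 100% − 81.9% = 18.1%

18.1%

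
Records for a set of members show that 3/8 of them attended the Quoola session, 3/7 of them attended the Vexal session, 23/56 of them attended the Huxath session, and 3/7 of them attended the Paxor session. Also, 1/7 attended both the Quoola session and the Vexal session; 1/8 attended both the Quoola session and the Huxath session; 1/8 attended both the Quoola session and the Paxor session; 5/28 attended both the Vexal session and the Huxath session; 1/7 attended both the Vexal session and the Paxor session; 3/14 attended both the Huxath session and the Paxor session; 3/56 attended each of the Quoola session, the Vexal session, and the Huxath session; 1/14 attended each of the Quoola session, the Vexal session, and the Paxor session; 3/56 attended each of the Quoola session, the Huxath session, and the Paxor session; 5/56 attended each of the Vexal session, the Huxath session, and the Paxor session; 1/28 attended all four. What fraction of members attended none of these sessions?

3/56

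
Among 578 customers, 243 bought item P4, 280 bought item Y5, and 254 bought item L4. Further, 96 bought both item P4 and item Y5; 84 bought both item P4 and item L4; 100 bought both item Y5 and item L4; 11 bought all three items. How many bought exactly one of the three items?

250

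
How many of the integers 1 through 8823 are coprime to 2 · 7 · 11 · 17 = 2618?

floor(8823/2) + floor(8823/7) + floor(8823/11) + floor(8823/17) − floor(8823/14) − floor(8823/22) − floor(8823/34) − floor(8823/77) − floor(8823/119) − floor(8823/187) + floor(8823/154) + floor(8823/238) + floor(8823/374) + floor(8823/1309) − floor(8823/2618) = 4411 + 1260 + 802 + 519 − 630 − 401 − 259 − 114 − 74 − 47 + 57 + 37 + 23 + 6 − 3 = 5587
8823 − 5587 = 3236

3236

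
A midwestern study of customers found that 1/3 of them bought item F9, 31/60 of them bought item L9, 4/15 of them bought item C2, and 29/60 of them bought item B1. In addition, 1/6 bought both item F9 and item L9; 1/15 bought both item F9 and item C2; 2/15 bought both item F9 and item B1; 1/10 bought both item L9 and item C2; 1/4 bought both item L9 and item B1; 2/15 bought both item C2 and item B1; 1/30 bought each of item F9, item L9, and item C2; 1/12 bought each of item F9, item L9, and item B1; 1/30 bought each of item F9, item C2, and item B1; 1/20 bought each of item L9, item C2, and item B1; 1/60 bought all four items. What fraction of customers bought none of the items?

Inclusion–exclusion gives
P(at least one) = 1/3 + 31/60 + 4/15 + 29/60 − 1/6 − 1/15 − 2/15 − 1/10 − 1/4 − 2/15 + 1/30 + 1/12 + 1/30 + 1/20 − 1/60 = 14/15
P(none) = 1 − 14/15 = 1/15

1/15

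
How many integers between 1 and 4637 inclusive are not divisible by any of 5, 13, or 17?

Inclusion–exclusion gives
927 + 356 + 272 − 71 − 54 − 20 + 4 = 1414
4637 − 1414 = 3223

3223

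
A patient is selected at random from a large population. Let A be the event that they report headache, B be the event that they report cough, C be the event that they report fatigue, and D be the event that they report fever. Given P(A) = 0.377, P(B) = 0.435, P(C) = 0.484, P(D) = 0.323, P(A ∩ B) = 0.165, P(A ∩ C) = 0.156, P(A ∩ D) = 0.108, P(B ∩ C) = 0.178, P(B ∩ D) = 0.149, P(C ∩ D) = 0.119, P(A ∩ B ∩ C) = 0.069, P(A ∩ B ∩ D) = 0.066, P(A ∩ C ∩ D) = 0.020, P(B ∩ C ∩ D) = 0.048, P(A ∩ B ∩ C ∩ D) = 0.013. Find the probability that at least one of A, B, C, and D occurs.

0.934

Inclusion–exclusion gives
P(A ∪ B ∪ C ∪ D) = 0.377 + 0.435 + 0.484 + 0.323 − 0.165 − 0.156 − 0.108 − 0.178 − 0.149 − 0.119 + 0.069 + 0.066 + 0.020 + 0.048 − 0.013 = 0.934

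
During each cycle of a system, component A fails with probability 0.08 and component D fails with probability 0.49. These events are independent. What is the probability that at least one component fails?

P(none) = (1 − 0.08) × (1 − 0.49) = 0.92 × 0.51 = 0.4692
P(at least one) = 1 − 0.4692 = 0.5308

0.5308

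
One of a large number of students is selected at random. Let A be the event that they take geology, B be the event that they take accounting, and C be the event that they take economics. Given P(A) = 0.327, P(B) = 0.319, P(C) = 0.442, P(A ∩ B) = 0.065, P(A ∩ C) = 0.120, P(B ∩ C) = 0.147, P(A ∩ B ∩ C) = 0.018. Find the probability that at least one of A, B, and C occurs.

By inclusion-exclusion,
P(A ∪ B ∪ C) = 0.327 + 0.319 + 0.442 − 0.065 − 0.120 − 0.147 + 0.018 = 0.774

0.774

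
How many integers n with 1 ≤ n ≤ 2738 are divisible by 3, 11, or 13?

1205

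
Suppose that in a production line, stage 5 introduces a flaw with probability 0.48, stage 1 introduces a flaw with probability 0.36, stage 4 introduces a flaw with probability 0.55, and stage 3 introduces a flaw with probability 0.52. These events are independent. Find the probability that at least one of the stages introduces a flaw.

0.9281152

P(none) = (1 − 0.48) × (1 − 0.36) × (1 − 0.55) × (1 − 0.52) = 0.52 × 0.64 × 0.45 × 0.48 = 0.0718848
P(at least one) = 1 − 0.0718848 = 0.9281152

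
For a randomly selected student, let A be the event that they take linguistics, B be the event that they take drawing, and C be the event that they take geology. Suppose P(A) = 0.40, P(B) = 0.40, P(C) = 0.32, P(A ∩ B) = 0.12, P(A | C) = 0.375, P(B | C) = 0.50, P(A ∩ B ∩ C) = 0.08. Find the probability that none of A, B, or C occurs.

0.20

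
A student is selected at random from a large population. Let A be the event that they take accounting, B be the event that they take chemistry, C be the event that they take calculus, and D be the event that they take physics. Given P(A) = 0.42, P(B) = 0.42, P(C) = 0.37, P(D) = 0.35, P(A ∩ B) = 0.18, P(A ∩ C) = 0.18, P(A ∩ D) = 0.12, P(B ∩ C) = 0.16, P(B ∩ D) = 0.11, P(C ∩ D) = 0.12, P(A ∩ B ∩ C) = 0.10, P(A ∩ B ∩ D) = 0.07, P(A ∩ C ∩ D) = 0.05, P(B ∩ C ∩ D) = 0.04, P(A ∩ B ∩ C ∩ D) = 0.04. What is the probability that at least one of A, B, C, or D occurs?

P(A ∪ B ∪ C ∪ D) = 0.42 + 0.42 + 0.37 + 0.35 − 0.18 − 0.18 − 0.12 − 0.16 − 0.11 − 0.12 + 0.10 + 0.07 + 0.05 + 0.04 − 0.04 = 0.91

0.91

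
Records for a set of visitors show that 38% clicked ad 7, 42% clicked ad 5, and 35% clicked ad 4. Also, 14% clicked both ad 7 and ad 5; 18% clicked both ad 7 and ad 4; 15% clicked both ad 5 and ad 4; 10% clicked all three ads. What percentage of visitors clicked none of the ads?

22%

P(union) = 38 + 42 + 35 − 14 − 18 − 15 + 10 = 78%
P(none) = 100% − 78% = 22%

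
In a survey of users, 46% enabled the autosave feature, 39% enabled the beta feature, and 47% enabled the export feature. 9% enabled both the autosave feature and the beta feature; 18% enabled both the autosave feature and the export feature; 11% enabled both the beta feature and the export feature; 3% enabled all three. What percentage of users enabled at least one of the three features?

P(≥1) = 46 + 39 + 47 − 9 − 18 − 11 + 3 = 97%

97%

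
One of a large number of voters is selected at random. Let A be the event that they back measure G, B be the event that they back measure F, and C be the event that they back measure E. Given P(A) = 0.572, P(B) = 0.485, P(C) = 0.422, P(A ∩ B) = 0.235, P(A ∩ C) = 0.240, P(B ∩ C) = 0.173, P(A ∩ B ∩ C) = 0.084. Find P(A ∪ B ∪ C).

0.915

P(A ∪ B ∪ C) = 0.572 + 0.485 + 0.422 − 0.235 − 0.240 − 0.173 + 0.084 = 0.915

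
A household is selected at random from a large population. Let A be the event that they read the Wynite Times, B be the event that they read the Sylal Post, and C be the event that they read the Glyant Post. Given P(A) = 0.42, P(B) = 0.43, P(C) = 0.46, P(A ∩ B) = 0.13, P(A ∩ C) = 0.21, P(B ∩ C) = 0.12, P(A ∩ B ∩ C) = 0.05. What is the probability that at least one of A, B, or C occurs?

0.90

By inclusion–exclusion:
P(A ∪ B ∪ C) = 0.42 + 0.43 + 0.46 − 0.13 − 0.21 − 0.12 + 0.05 = 0.90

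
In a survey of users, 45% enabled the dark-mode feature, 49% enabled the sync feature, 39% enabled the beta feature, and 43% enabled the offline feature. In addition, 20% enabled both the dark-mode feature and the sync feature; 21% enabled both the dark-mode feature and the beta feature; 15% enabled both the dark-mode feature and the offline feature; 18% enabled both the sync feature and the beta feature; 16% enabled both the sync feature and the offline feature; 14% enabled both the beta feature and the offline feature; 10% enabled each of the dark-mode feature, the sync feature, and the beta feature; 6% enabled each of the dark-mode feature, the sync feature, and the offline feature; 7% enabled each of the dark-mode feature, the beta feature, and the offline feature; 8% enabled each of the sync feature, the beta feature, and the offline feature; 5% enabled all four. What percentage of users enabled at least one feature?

98%

Apply inclusion-exclusion:
P(≥1) = 45 + 49 + 39 + 43 − 20 − 21 − 15 − 18 − 16 − 14 + 10 + 6 + 7 + 8 − 5 = 98%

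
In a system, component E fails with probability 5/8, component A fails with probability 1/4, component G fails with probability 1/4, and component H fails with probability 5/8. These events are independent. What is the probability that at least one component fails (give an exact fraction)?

943/1024

Since the events are independent, P(none) is the product of the individual non-occurrence probabilities.
P(none) = (1 − 5/8) × (1 − 1/4) × (1 − 1/4) × (1 − 5/8) = 3/8 × 3/4 × 3/4 × 3/8 = 81/1024
P(at least one) = 1 − 81/1024 = 943/1024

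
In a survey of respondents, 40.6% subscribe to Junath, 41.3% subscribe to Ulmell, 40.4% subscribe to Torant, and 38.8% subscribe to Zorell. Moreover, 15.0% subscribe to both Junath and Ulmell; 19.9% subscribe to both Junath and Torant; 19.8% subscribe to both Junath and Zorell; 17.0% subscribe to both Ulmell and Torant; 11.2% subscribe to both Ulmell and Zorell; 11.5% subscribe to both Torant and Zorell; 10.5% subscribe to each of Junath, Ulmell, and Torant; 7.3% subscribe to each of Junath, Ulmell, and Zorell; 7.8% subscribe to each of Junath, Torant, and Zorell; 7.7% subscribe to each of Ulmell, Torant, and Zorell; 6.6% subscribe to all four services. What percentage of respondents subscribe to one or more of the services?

Using inclusion–exclusion:
P(at least one) = 40.6 + 41.3 + 40.4 + 38.8 − 15.0 − 19.9 − 19.8 − 17.0 − 11.2 − 11.5 + 10.5 + 7.3 + 7.8 + 7.7 − 6.6 = 93.4%

93.4%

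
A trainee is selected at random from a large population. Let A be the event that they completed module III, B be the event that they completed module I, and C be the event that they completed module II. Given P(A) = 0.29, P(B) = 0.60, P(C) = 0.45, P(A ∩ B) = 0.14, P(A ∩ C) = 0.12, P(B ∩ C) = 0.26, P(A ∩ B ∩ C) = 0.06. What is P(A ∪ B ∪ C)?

0.88

P(A ∪ B ∪ C) = 0.29 + 0.60 + 0.45 − 0.14 − 0.12 − 0.26 + 0.06 = 0.88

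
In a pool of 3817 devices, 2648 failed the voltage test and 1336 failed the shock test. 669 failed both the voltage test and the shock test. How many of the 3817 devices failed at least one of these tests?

By inclusion-exclusion,
|at least one| = 2648 + 1336 − 669 = 3315

3315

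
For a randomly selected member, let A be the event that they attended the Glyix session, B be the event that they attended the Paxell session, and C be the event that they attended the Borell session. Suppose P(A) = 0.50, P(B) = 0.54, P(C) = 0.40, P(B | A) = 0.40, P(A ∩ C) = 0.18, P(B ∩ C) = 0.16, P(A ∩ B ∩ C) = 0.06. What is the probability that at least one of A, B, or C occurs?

P(A ∩ B) = P(A)·P(B|A) = 0.50 × 0.40 = 0.20
By inclusion–exclusion:
P(A ∪ B ∪ C) = 0.50 + 0.54 + 0.40 − 0.20 − 0.18 − 0.16 + 0.06 = 0.96

0.96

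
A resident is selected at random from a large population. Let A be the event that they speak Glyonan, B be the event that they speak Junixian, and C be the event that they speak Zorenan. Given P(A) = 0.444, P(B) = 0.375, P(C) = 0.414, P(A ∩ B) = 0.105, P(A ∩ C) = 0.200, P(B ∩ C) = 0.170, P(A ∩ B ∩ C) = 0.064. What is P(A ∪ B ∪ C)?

Apply inclusion-exclusion:
P(A ∪ B ∪ C) = 0.444 + 0.375 + 0.414 − 0.105 − 0.200 − 0.170 + 0.064 = 0.822

0.822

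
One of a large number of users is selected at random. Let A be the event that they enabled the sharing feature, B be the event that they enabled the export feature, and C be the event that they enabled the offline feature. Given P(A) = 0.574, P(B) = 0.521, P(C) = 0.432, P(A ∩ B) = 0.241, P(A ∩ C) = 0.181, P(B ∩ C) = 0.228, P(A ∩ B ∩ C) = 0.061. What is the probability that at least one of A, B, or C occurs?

0.938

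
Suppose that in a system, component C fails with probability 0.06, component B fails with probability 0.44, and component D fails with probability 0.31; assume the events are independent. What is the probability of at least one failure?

Independence gives P(none) = ∏(1 − pᵢ).
P(none) = (1 − 0.06) × (1 − 0.44) × (1 − 0.31) = 0.94 × 0.56 × 0.69 = 0.363216
P(at least one) = 1 − 0.363216 = 0.636784

0.636784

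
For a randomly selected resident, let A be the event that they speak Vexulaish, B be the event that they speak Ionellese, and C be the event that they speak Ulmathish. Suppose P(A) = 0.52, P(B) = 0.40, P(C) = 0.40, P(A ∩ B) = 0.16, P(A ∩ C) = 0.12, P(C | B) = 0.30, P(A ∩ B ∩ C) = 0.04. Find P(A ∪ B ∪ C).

0.96

P(B ∩ C) = P(B)·P(C|B) = 0.40 × 0.30 = 0.12
By inclusion–exclusion:
P(A ∪ B ∪ C) = 0.52 + 0.40 + 0.40 − 0.16 − 0.12 − 0.12 + 0.04 = 0.96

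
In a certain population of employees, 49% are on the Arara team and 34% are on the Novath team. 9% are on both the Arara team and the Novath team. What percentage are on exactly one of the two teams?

65%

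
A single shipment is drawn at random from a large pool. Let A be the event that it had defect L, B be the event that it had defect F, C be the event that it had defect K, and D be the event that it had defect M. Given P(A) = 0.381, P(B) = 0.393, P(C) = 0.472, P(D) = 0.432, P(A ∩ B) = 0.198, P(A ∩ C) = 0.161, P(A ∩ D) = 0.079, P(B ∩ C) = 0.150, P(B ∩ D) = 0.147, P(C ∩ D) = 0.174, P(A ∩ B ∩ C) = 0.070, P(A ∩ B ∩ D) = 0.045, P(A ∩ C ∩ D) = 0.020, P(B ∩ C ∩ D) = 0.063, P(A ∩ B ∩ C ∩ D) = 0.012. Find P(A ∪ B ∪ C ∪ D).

0.955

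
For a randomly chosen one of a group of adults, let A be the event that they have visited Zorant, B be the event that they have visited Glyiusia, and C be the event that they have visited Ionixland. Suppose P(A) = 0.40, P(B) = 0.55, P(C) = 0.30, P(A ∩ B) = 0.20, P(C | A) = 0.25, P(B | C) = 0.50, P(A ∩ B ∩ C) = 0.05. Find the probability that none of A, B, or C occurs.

0.15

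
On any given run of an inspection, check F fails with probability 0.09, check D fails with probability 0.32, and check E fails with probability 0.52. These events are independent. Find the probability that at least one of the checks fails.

P(none) = (1 − 0.09) × (1 − 0.32) × (1 − 0.52) = 0.91 × 0.68 × 0.48 = 0.297024
P(at least one) = 1 − 0.297024 = 0.702976

0.702976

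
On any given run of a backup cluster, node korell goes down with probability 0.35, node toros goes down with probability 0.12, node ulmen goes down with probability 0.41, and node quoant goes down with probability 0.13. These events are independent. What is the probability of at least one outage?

0.7063924

Since the events are independent, P(none) is the product of the individual non-occurrence probabilities.
P(none) = (1 − 0.35) × (1 − 0.12) × (1 − 0.41) × (1 − 0.13) = 0.65 × 0.88 × 0.59 × 0.87 = 0.2936076
P(at least one) = 1 − 0.2936076 = 0.7063924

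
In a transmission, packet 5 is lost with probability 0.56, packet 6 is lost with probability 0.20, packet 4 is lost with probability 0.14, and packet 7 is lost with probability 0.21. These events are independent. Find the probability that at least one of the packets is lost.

P(none) = (1 − 0.56) × (1 − 0.20) × (1 − 0.14) × (1 − 0.21) = 0.44 × 0.80 × 0.86 × 0.79 = 0.2391488
P(at least one) = 1 − 0.2391488 = 0.7608512

0.7608512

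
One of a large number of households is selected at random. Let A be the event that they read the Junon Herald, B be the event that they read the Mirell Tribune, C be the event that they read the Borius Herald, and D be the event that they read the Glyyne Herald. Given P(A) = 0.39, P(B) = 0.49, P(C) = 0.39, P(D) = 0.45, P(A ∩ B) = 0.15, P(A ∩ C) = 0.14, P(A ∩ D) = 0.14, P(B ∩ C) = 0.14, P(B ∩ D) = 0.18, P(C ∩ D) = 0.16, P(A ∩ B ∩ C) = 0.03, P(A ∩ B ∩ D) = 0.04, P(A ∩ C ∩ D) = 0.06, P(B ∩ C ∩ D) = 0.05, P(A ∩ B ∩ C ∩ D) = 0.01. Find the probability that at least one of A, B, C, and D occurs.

0.98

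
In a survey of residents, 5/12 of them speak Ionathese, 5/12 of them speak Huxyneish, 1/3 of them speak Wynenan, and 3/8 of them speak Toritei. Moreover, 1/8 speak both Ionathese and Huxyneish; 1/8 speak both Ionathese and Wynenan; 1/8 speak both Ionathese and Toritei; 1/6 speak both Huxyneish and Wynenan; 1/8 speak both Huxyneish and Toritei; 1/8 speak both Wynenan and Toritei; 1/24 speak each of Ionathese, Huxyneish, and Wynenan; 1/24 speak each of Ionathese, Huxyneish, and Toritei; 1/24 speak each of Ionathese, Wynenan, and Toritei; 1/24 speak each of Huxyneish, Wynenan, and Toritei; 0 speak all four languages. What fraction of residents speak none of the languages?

1/12

By inclusion–exclusion:
P(at least one) = 5/12 + 5/12 + 1/3 + 3/8 − 1/8 − 1/8 − 1/8 − 1/6 − 1/8 − 1/8 + 1/24 + 1/24 + 1/24 + 1/24 − 0 = 11/12
P(none) = 1 − 11/12 = 1/12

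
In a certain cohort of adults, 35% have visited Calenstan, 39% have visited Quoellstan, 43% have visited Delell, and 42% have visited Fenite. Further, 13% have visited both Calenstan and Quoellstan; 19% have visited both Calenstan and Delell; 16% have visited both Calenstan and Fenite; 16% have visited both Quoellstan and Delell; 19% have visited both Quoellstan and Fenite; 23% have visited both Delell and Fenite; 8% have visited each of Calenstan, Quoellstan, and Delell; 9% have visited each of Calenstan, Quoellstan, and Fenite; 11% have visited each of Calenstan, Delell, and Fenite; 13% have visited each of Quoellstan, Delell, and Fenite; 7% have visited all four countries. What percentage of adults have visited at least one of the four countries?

87%

Inclusion–exclusion gives
P(≥1) = 35 + 39 + 43 + 42 − 13 − 19 − 16 − 16 − 19 − 23 + 8 + 9 + 11 + 13 − 7 = 87%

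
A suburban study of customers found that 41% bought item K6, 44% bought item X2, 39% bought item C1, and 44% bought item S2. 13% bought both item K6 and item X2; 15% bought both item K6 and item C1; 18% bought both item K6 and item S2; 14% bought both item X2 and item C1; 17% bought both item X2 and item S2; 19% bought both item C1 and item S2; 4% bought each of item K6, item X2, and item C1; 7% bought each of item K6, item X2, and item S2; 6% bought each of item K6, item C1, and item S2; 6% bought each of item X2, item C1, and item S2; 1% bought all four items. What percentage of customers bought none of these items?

By inclusion–exclusion:
P(≥1) = 41 + 44 + 39 + 44 − 13 − 15 − 18 − 14 − 17 − 19 + 4 + 7 + 6 + 6 − 1 = 94%
P(none) = 100% − 94% = 6%

6%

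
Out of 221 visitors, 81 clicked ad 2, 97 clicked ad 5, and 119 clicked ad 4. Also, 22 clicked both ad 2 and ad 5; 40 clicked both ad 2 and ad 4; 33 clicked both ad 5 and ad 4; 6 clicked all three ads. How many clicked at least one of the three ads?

208

By inclusion–exclusion:
|at least one| = 81 + 97 + 119 − 22 − 40 − 33 + 6 = 208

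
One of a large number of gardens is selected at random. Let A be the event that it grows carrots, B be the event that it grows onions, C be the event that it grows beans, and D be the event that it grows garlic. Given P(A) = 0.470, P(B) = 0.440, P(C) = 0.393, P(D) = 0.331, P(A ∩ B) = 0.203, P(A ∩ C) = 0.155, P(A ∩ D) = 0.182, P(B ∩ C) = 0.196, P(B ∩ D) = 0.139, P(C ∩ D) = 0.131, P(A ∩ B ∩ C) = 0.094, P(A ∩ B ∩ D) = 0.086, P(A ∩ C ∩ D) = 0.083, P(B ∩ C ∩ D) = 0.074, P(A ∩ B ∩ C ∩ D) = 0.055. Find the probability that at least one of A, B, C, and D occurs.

0.910

P(A ∪ B ∪ C ∪ D) = 0.470 + 0.440 + 0.393 + 0.331 − 0.203 − 0.155 − 0.182 − 0.196 − 0.139 − 0.131 + 0.094 + 0.086 + 0.083 + 0.074 − 0.055 = 0.910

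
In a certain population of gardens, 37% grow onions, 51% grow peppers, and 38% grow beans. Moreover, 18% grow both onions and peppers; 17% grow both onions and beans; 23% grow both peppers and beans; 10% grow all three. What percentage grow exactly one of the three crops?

40%

P(exactly one) = 37 + 51 + 38 − 2·18 − 2·17 − 2·23 + 3·10 = 40%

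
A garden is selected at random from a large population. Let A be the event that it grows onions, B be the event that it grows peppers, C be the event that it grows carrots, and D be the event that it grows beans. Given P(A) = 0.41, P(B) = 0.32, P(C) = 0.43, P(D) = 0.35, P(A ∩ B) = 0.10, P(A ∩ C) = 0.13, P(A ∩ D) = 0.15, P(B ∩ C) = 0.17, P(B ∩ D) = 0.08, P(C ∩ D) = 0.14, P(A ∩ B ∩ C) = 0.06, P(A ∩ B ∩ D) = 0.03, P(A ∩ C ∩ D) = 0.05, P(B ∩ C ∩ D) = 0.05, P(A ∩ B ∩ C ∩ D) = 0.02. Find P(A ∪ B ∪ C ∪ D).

0.91

Using inclusion–exclusion:
P(A ∪ B ∪ C ∪ D) = 0.41 + 0.32 + 0.43 + 0.35 − 0.10 − 0.13 − 0.15 − 0.17 − 0.08 − 0.14 + 0.06 + 0.03 + 0.05 + 0.05 − 0.02 = 0.91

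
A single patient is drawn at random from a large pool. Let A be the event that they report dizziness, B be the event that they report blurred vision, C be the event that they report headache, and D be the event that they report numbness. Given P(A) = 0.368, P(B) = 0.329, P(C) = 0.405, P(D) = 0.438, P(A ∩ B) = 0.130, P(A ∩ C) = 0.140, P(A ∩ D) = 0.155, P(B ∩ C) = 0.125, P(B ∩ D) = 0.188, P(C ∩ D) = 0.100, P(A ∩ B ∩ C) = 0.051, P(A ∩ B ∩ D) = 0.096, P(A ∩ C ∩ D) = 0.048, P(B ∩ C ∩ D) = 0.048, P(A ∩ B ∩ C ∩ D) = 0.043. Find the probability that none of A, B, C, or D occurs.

0.098

P(A ∪ B ∪ C ∪ D) = 0.368 + 0.329 + 0.405 + 0.438 − 0.130 − 0.140 − 0.155 − 0.125 − 0.188 − 0.100 + 0.051 + 0.096 + 0.048 + 0.048 − 0.043 = 0.902
P(none) = 1 − 0.902 = 0.098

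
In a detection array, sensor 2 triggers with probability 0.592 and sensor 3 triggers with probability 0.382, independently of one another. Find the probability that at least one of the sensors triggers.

0.747856

P(none) = (1 − 0.592) × (1 − 0.382) = 0.408 × 0.618 = 0.252144
P(at least one) = 1 − 0.252144 = 0.747856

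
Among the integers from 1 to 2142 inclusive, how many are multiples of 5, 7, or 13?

786

By inclusion–exclusion:
⌊2142/5⌋ + ⌊2142/7⌋ + ⌊2142/13⌋ − ⌊2142/35⌋ − ⌊2142/65⌋ − ⌊2142/91⌋ + ⌊2142/455⌋ = 428 + 306 + 164 − 61 − 32 − 23 + 4 = 786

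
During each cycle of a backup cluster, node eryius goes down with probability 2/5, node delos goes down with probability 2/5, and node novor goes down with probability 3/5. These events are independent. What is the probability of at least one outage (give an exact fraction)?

P(none) = (1 − 2/5) × (1 − 2/5) × (1 − 3/5) = 3/5 × 3/5 × 2/5 = 18/125
P(at least one) = 1 − 18/125 = 107/125

107/125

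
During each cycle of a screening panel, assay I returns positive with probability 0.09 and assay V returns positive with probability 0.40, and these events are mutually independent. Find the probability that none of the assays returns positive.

0.546

P(none) = (1 − 0.09) × (1 − 0.40) = 0.91 × 0.60 = 0.546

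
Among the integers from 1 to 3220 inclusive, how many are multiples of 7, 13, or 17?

By inclusion–exclusion:
⌊3220/7⌋ + ⌊3220/13⌋ + ⌊3220/17⌋ − ⌊3220/91⌋ − ⌊3220/119⌋ − ⌊3220/221⌋ + ⌊3220/1547⌋ = 460 + 247 + 189 − 35 − 27 − 14 + 2 = 822

822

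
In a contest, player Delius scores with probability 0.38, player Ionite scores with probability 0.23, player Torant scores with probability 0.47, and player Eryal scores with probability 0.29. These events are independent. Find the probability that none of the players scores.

P(none) = (1 − 0.38) × (1 − 0.23) × (1 − 0.47) × (1 − 0.29) = 0.62 × 0.77 × 0.53 × 0.71 = 0.17964562

0.17964562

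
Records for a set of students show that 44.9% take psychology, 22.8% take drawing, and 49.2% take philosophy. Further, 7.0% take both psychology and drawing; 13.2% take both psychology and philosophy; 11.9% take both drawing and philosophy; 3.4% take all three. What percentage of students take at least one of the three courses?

88.2%

Apply inclusion-exclusion:
P(≥1) = 44.9 + 22.8 + 49.2 − 7.0 − 13.2 − 11.9 + 3.4 = 88.2%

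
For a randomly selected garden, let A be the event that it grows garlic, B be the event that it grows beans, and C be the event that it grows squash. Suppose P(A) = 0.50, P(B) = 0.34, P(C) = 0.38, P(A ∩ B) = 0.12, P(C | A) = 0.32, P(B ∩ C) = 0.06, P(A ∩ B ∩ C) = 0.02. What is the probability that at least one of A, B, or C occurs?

0.90

P(A ∩ C) = P(A)·P(C|A) = 0.50 × 0.32 = 0.16
P(A ∪ B ∪ C) = 0.50 + 0.34 + 0.38 − 0.12 − 0.16 − 0.06 + 0.02 = 0.90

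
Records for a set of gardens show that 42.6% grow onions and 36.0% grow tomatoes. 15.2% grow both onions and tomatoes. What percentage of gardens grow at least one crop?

Using inclusion–exclusion:
P(union) = 42.6 + 36.0 − 15.2 = 63.4%

63.4%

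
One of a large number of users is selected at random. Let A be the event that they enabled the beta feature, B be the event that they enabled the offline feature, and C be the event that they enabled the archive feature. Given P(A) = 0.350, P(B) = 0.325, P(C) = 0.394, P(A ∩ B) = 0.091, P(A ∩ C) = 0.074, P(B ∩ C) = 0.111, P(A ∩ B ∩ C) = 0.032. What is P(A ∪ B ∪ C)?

P(A ∪ B ∪ C) = 0.350 + 0.325 + 0.394 − 0.091 − 0.074 − 0.111 + 0.032 = 0.825

0.825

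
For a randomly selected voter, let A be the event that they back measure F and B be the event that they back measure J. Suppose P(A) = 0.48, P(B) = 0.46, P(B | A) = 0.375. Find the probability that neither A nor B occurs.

0.24

P(A ∩ B) = P(A)·P(B|A) = 0.48 × 0.375 = 0.18
P(A ∪ B) = 0.48 + 0.46 − 0.18 = 0.76
P(none) = 1 − 0.76 = 0.24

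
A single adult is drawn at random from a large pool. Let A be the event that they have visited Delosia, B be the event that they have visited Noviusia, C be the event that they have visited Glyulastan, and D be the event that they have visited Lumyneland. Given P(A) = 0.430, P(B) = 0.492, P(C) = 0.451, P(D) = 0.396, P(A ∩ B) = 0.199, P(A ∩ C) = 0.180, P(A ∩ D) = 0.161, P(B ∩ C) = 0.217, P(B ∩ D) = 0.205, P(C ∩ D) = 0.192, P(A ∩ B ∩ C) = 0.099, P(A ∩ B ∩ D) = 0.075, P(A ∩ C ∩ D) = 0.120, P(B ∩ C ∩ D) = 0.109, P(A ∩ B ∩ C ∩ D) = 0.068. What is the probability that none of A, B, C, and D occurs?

0.050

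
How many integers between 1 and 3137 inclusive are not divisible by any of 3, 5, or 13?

1545

⌊3137/3⌋ + ⌊3137/5⌋ + ⌊3137/13⌋ − ⌊3137/15⌋ − ⌊3137/39⌋ − ⌊3137/65⌋ + ⌊3137/195⌋ = 1045 + 627 + 241 − 209 − 80 − 48 + 16 = 1592
3137 − 1592 = 1545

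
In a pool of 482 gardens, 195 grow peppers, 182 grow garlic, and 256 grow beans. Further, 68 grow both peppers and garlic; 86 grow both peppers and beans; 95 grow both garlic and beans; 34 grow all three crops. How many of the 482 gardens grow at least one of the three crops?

418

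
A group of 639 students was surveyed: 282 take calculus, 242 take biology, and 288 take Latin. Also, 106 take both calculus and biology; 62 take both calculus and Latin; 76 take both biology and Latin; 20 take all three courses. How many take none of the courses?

N(≥1) = 282 + 242 + 288 − 106 − 62 − 76 + 20 = 588
None: 639 − 588 = 51

51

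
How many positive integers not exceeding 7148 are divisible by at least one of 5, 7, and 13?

2623

Inclusion–exclusion gives
⌊7148/5⌋ + ⌊7148/7⌋ + ⌊7148/13⌋ − ⌊7148/35⌋ − ⌊7148/65⌋ − ⌊7148/91⌋ + ⌊7148/455⌋ = 1429 + 1021 + 549 − 204 − 109 − 78 + 15 = 2623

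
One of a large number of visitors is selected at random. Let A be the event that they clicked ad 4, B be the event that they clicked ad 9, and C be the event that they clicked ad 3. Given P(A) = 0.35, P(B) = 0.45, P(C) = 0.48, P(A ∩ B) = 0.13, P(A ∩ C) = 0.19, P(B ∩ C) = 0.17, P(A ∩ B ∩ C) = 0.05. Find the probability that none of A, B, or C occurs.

0.16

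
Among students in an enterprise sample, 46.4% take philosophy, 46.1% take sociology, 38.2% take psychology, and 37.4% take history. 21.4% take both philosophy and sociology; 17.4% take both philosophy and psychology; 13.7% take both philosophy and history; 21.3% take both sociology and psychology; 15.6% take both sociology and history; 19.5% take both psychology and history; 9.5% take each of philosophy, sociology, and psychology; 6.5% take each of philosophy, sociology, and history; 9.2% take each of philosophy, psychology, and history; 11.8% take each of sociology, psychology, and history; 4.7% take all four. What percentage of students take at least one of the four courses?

91.5%

P(union) = 46.4 + 46.1 + 38.2 + 37.4 − 21.4 − 17.4 − 13.7 − 21.3 − 15.6 − 19.5 + 9.5 + 6.5 + 9.2 + 11.8 − 4.7 = 91.5%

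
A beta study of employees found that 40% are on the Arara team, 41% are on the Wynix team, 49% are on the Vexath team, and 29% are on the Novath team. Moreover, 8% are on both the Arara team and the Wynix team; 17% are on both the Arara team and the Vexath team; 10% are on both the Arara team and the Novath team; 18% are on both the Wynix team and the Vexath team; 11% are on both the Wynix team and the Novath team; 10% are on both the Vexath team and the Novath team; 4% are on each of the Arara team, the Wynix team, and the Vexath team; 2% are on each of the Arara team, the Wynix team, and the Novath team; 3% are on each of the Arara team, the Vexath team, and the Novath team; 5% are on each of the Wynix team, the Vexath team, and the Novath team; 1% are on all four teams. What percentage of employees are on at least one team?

98%

Inclusion–exclusion gives
P(union) = 40 + 41 + 49 + 29 − 8 − 17 − 10 − 18 − 11 − 10 + 4 + 2 + 3 + 5 − 1 = 98%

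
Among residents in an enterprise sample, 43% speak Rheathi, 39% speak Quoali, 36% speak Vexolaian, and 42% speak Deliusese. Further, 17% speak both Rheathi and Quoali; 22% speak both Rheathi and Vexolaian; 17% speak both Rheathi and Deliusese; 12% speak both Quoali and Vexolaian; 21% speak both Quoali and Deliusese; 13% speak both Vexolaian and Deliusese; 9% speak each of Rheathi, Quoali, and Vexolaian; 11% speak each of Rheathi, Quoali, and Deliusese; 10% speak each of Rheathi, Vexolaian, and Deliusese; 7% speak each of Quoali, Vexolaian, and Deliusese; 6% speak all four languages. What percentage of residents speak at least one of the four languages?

By inclusion–exclusion:
P(at least one) = 43 + 39 + 36 + 42 − 17 − 22 − 17 − 12 − 21 − 13 + 9 + 11 + 10 + 7 − 6 = 89%

89%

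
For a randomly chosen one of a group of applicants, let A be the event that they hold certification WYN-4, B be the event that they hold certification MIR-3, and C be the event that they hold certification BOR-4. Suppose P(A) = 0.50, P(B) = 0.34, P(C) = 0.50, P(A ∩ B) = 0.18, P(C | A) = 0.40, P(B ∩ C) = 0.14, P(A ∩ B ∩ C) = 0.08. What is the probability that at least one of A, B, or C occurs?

0.90

P(A ∩ C) = P(A)·P(C|A) = 0.50 × 0.40 = 0.20
By inclusion–exclusion:
P(A ∪ B ∪ C) = 0.50 + 0.34 + 0.50 − 0.18 − 0.20 − 0.14 + 0.08 = 0.90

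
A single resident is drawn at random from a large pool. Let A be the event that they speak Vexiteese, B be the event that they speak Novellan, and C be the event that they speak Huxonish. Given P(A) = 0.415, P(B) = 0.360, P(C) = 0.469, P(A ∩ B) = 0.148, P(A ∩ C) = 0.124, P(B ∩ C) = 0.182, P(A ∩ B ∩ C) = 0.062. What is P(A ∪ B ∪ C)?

0.852

P(A ∪ B ∪ C) = 0.415 + 0.360 + 0.469 − 0.148 − 0.124 − 0.182 + 0.062 = 0.852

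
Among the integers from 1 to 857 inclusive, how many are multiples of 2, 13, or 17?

484

Inclusion–exclusion gives
428 + 65 + 50 − 32 − 25 − 3 + 1 = 484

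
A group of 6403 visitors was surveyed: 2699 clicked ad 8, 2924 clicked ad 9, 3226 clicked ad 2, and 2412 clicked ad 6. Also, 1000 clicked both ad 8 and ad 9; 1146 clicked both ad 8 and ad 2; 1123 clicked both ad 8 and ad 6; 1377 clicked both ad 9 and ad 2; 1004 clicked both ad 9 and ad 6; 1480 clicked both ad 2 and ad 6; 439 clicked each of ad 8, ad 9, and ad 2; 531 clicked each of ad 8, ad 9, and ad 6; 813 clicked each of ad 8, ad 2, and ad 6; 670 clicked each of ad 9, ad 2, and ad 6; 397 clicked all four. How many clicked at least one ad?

N(≥1) = 2699 + 2924 + 3226 + 2412 − 1000 − 1146 − 1123 − 1377 − 1004 − 1480 + 439 + 531 + 813 + 670 − 397 = 6187

6187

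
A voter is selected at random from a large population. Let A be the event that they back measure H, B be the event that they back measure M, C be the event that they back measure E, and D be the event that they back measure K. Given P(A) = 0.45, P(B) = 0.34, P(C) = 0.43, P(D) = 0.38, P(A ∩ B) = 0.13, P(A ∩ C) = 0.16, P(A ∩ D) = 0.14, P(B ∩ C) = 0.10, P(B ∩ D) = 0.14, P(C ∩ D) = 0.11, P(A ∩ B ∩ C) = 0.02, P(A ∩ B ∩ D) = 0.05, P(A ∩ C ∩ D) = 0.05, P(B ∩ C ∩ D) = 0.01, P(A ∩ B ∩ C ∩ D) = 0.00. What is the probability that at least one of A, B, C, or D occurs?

0.95

By inclusion–exclusion:
P(A ∪ B ∪ C ∪ D) = 0.45 + 0.34 + 0.43 + 0.38 − 0.13 − 0.16 − 0.14 − 0.10 − 0.14 − 0.11 + 0.02 + 0.05 + 0.05 + 0.01 − 0.00 = 0.95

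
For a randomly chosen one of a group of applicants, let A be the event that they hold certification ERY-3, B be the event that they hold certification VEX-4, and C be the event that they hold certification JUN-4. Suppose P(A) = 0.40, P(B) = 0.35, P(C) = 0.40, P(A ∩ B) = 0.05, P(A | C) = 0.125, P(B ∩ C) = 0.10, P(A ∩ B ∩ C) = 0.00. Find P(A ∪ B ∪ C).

0.95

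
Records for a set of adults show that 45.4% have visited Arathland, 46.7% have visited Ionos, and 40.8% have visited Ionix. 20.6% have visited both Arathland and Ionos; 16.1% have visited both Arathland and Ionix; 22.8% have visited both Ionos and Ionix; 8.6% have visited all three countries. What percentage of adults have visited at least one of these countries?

Using inclusion–exclusion:
P(union) = 45.4 + 46.7 + 40.8 − 20.6 − 16.1 − 22.8 + 8.6 = 82.0%

82.0%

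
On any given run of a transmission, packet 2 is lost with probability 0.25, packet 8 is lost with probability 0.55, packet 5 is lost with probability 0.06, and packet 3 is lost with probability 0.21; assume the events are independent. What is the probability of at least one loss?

Independence gives P(none) = ∏(1 − pᵢ).
P(none) = (1 − 0.25) × (1 − 0.55) × (1 − 0.06) × (1 − 0.21) = 0.75 × 0.45 × 0.94 × 0.79 = 0.2506275
P(at least one) = 1 − 0.2506275 = 0.7493725

0.7493725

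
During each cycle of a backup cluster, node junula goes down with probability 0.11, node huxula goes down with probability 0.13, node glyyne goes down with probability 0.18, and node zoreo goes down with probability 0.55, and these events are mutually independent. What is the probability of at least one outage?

P(none) = (1 − 0.11) × (1 − 0.13) × (1 − 0.18) × (1 − 0.55) = 0.89 × 0.87 × 0.82 × 0.45 = 0.2857167
P(at least one) = 1 − 0.2857167 = 0.7142833

0.7142833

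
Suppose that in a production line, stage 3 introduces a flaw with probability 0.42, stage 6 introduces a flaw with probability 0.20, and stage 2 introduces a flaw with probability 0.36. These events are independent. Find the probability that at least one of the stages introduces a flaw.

0.70304

Since the events are independent, P(none) is the product of the individual non-occurrence probabilities.
P(none) = (1 − 0.42) × (1 − 0.20) × (1 − 0.36) = 0.58 × 0.80 × 0.64 = 0.29696
P(at least one) = 1 − 0.29696 = 0.70304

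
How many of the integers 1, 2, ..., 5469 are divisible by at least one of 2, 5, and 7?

2734 + 1093 + 781 − 546 − 390 − 156 + 78 = 3594

3594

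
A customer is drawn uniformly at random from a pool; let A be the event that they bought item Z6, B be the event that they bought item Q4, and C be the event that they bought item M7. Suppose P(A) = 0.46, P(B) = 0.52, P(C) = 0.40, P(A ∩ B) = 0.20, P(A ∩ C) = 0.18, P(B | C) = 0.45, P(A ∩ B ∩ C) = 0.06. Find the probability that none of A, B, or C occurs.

0.12

P(B ∩ C) = P(C)·P(B|C) = 0.40 × 0.45 = 0.18
Apply inclusion-exclusion:
P(A ∪ B ∪ C) = 0.46 + 0.52 + 0.40 − 0.20 − 0.18 − 0.18 + 0.06 = 0.88
P(none) = 1 − 0.88 = 0.12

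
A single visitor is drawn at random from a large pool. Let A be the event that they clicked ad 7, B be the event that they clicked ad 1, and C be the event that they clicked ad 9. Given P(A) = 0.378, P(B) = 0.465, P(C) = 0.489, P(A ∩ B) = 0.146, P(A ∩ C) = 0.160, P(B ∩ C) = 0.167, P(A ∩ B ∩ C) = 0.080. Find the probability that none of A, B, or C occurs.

0.061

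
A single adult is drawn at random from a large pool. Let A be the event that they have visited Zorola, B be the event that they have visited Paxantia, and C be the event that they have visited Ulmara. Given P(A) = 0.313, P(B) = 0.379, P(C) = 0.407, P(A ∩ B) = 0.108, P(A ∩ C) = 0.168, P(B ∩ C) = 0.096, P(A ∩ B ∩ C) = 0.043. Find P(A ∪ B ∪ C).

By inclusion–exclusion:
P(A ∪ B ∪ C) = 0.313 + 0.379 + 0.407 − 0.108 − 0.168 − 0.096 + 0.043 = 0.770

0.770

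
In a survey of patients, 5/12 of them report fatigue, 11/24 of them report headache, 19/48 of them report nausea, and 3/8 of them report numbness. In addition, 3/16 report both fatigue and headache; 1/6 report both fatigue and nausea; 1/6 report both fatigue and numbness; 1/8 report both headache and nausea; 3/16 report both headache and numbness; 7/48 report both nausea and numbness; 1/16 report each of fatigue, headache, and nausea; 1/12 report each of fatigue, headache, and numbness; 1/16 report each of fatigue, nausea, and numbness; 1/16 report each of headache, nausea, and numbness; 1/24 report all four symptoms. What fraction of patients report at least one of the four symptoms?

P(≥1) = 5/12 + 11/24 + 19/48 + 3/8 − 3/16 − 1/6 − 1/6 − 1/8 − 3/16 − 7/48 + 1/16 + 1/12 + 1/16 + 1/16 − 1/24 = 43/48

43/48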